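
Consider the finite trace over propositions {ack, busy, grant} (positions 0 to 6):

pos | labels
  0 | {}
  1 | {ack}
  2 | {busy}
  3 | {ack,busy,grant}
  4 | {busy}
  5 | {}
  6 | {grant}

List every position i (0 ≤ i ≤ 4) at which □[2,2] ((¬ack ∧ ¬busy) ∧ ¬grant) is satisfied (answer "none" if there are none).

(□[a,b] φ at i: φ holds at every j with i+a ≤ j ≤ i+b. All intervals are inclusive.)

Evaluate at each i in [0,4]:
  i=0: ✗ (fails at j=2)
  i=1: ✗ (fails at j=3)
  i=2: ✗ (fails at j=4)
  i=3: ✓ (all of [5,5])
  i=4: ✗ (fails at j=6)

3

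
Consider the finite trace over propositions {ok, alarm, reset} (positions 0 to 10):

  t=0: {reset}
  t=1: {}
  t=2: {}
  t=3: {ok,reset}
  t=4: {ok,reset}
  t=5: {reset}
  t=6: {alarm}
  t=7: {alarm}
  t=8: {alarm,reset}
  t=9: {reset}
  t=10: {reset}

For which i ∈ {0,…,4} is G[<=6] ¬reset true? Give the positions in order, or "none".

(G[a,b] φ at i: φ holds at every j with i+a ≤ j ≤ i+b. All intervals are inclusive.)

Evaluate at each i in [0,4]:
  i=0: ✗ (fails at j=0)
  i=1: ✗ (fails at j=3)
  i=2: ✗ (fails at j=3)
  i=3: ✗ (fails at j=3)
  i=4: ✗ (fails at j=4)

none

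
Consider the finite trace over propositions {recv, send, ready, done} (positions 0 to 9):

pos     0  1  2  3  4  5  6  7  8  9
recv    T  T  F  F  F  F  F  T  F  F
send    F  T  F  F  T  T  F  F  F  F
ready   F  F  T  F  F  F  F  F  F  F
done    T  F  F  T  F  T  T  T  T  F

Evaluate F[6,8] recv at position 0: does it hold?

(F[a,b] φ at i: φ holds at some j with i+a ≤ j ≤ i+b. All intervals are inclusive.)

Check recv at each j in [6,8]:
  j=6: false
  j=7: true
  j=8: false
Found at j=7 → formula holds.

Yes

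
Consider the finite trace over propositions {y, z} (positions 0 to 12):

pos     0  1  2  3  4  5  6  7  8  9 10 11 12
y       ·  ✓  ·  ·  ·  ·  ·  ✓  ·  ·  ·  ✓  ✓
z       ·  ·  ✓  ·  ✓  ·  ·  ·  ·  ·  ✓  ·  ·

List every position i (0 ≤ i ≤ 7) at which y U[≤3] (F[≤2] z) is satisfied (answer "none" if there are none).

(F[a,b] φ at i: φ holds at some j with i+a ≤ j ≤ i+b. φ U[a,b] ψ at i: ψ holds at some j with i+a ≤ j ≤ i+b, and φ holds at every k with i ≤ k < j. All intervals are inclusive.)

Evaluate at each i in [0,7]:
  i=0: ✓ (rhs at j=0)
  i=1: ✓ (rhs at j=1)
  i=2: ✓ (rhs at j=2)
  i=3: ✓ (rhs at j=3)
  i=4: ✓ (rhs at j=4)
  i=5: ✗ (lhs fails at k=5 before rhs at j=8)
  i=6: ✗ (lhs fails at k=6 before rhs at j=8)
  i=7: ✓ (rhs at j=8; lhs holds on [7,7])

0, 1, 2, 3, 4, 7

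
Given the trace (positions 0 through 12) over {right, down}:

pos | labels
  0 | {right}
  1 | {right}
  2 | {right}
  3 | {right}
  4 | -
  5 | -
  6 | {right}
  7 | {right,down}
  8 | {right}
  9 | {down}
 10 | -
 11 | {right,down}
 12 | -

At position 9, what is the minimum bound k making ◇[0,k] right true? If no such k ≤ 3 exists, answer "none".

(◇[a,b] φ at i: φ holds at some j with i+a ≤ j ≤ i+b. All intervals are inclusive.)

Scan j = 9,10,… for right:
  j=9: fails
  j=10: fails
  j=11: holds
First hit at j=11, so smallest k = 11-9 = 2.

2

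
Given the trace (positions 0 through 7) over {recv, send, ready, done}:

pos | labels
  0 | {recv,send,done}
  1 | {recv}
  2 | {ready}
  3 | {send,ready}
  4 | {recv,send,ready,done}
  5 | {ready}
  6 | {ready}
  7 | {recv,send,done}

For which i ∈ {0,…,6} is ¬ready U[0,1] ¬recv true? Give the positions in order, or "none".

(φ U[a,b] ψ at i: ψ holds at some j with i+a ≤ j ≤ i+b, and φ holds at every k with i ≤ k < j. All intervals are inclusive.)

Evaluate at each i in [0,6]:
  i=0: ✗ (no rhs in [0,1])
  i=1: ✓ (rhs at j=2; lhs holds on [1,1])
  i=2: ✓ (rhs at j=2)
  i=3: ✓ (rhs at j=3)
  i=4: ✗ (lhs fails at k=4 before rhs at j=5)
  i=5: ✓ (rhs at j=5)
  i=6: ✓ (rhs at j=6)

1, 2, 3, 5, 6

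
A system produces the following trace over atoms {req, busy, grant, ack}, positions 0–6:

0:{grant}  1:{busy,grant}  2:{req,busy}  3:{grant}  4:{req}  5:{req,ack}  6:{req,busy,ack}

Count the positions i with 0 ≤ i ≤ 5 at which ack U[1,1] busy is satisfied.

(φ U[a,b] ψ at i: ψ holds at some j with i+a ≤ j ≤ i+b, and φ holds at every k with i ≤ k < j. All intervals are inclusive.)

1

Evaluate at each i in [0,5]:
  i=0: ✗ (lhs fails at k=0 before rhs at j=1)
  i=1: ✗ (lhs fails at k=1 before rhs at j=2)
  i=2: ✗ (no rhs in [3,3])
  i=3: ✗ (no rhs in [4,4])
  i=4: ✗ (no rhs in [5,5])
  i=5: ✓ (rhs at j=6; lhs holds on [5,5])
Positions where it holds: {5} → 1.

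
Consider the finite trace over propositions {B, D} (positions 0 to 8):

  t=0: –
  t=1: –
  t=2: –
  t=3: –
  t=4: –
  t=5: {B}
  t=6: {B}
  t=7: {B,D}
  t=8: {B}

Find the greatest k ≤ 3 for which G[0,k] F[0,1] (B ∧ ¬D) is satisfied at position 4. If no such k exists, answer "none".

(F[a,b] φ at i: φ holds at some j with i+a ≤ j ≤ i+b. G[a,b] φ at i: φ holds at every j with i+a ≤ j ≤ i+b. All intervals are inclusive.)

3

F[0,1] (B ∧ ¬D) must hold from j=4 onward; find where it first fails.
  j=4: holds
  j=5: holds
  j=6: holds
  j=7: holds
Holds through j=7; largest k = 3.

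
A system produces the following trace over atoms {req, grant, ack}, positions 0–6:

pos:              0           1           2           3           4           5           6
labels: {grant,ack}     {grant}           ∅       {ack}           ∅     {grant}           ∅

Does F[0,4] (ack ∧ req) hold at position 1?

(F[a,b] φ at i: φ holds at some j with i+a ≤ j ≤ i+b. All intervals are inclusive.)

Check (ack ∧ req) at each j in [1,5]:
  j=1: false
  j=2: false
  j=3: false
  j=4: false
  j=5: false
No position in the window satisfies it → formula fails.

No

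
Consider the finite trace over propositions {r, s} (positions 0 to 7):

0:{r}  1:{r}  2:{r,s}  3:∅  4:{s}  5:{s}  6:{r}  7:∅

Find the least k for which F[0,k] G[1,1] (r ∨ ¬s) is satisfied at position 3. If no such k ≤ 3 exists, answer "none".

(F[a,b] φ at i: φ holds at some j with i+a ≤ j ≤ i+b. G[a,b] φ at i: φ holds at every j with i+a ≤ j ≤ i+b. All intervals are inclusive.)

Scan j = 3,4,… for G[1,1] (r ∨ ¬s):
  j=3: fails
  j=4: fails
  j=5: holds
First hit at j=5, so smallest k = 5-3 = 2.

2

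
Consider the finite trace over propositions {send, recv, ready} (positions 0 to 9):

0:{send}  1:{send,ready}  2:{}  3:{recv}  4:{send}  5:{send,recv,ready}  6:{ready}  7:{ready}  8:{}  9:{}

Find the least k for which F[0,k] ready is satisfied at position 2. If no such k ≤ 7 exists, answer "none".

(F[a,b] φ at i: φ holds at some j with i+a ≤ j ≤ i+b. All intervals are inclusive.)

Scan j = 2,3,… for ready:
  j=2: fails
  j=3: fails
  j=4: fails
  j=5: holds
First hit at j=5, so smallest k = 5-2 = 3.

3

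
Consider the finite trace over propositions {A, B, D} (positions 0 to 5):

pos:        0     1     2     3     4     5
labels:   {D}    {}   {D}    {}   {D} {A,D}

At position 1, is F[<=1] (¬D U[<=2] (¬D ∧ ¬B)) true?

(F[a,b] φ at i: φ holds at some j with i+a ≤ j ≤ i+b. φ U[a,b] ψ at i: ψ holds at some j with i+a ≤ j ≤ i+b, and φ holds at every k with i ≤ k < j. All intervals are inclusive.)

Check (¬D U[<=2] (¬D ∧ ¬B)) at each j in [1,2]:
  j=1: holds
  j=2: fails
Found at j=1 → formula holds.

Yes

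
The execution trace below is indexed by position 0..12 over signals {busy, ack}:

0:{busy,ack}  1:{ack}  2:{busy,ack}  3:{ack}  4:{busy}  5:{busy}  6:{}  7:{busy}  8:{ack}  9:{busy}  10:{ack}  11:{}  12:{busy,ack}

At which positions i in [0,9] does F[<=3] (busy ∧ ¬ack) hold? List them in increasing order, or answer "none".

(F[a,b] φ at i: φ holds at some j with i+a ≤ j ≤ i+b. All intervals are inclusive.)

Evaluate at each i in [0,9]:
  i=0: ✗ (none in [0,3])
  i=1: ✓ (witness j=4)
  i=2: ✓ (witness j=4)
  i=3: ✓ (witness j=4)
  i=4: ✓ (witness j=4)
  i=5: ✓ (witness j=5)
  i=6: ✓ (witness j=7)
  i=7: ✓ (witness j=7)
  i=8: ✓ (witness j=9)
  i=9: ✓ (witness j=9)

1, 2, 3, 4, 5, 6, 7, 8, 9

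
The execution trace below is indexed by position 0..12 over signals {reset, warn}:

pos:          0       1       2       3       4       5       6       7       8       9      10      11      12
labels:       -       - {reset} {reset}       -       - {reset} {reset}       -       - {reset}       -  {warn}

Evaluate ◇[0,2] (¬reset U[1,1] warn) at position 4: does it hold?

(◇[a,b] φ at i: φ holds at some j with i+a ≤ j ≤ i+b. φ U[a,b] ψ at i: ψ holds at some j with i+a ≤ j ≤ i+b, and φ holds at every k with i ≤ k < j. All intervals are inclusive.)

Check (¬reset U[1,1] warn) at each j in [4,6]:
  j=4: fails
  j=5: fails
  j=6: fails
No position in the window satisfies it → formula fails.

False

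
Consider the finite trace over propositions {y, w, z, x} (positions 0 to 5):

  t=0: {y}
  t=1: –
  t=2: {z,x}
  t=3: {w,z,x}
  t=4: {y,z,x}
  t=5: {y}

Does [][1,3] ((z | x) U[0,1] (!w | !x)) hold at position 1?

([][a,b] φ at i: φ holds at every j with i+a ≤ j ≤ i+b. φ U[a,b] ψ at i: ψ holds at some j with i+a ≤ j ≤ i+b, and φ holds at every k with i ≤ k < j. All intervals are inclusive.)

Holds

Check ((z | x) U[0,1] (!w | !x)) at every j in [2,4]:
  j=2: holds
  j=3: holds
  j=4: holds
All positions satisfy it → formula holds.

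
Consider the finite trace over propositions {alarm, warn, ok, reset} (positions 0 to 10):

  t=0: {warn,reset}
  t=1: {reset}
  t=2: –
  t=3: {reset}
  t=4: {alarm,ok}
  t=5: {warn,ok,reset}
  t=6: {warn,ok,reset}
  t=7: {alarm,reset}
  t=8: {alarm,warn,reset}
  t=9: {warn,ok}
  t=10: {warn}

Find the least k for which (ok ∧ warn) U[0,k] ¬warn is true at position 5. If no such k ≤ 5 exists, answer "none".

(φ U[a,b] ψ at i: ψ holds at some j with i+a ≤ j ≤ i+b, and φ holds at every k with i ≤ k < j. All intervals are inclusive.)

Need earliest j ≥ 5 with ¬warn, and (ok ∧ warn) at every k in [5,j-1].
  j=5: rhs fails.
  j=6: rhs fails.
  j=7: rhs holds; lhs holds on [5,6]. k = 2.

2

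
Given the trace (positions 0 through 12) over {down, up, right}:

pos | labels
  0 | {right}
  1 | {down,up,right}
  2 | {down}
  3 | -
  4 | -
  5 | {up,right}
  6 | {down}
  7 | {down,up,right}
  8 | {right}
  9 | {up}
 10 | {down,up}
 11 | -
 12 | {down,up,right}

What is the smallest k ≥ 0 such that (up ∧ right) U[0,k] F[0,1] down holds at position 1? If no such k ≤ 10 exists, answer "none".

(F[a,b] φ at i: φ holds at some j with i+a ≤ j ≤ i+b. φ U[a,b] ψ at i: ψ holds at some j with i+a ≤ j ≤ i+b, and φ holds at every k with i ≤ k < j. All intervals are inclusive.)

0

Need earliest j ≥ 1 with F[0,1] down, and (up ∧ right) at every k in [1,j-1].
  j=1: rhs holds (empty prefix). k = 0.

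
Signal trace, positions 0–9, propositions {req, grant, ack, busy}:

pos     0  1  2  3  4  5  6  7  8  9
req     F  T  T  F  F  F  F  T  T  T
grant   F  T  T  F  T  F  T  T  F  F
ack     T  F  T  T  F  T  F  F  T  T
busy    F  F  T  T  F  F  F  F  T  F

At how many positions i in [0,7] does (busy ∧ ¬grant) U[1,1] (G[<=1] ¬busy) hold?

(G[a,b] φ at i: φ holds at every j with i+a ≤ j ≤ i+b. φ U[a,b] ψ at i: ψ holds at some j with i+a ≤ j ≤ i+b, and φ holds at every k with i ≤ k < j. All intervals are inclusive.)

1

Evaluate at each i in [0,7]:
  i=0: ✗ (no rhs in [1,1])
  i=1: ✗ (no rhs in [2,2])
  i=2: ✗ (no rhs in [3,3])
  i=3: ✓ (rhs at j=4; lhs holds on [3,3])
  i=4: ✗ (lhs fails at k=4 before rhs at j=5)
  i=5: ✗ (lhs fails at k=5 before rhs at j=6)
  i=6: ✗ (no rhs in [7,7])
  i=7: ✗ (no rhs in [8,8])
Positions where it holds: {3} → 1.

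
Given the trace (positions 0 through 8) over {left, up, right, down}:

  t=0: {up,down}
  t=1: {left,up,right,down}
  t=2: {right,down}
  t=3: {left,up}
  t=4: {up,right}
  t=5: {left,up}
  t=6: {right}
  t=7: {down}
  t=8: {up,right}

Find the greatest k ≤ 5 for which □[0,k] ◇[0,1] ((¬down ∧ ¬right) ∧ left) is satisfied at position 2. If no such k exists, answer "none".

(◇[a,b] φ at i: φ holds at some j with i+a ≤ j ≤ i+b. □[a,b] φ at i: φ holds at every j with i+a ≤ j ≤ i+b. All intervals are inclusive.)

3

◇[0,1] ((¬down ∧ ¬right) ∧ left) must hold from j=2 onward; find where it first fails.
  j=2: holds
  j=3: holds
  j=4: holds
  j=5: holds
  j=6: fails
Holds on [2,5], so largest k = 3.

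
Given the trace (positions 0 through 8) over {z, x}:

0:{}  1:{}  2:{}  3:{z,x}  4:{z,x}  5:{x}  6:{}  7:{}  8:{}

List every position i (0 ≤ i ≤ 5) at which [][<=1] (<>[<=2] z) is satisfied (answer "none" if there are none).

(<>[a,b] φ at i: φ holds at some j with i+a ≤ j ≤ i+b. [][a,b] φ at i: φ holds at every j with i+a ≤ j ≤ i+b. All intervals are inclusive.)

1, 2, 3

Evaluate at each i in [0,5]:
  i=0: ✗ (fails at j=0)
  i=1: ✓ (all of [1,2])
  i=2: ✓ (all of [2,3])
  i=3: ✓ (all of [3,4])
  i=4: ✗ (fails at j=5)
  i=5: ✗ (fails at j=5)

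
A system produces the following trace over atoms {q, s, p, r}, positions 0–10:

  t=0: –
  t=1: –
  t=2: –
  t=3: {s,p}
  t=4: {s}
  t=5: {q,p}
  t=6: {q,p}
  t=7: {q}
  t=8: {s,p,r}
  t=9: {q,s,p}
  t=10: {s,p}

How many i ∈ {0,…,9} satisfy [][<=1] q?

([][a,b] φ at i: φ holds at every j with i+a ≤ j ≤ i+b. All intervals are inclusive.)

Evaluate at each i in [0,9]:
  i=0: ✗ (fails at j=0)
  i=1: ✗ (fails at j=1)
  i=2: ✗ (fails at j=2)
  i=3: ✗ (fails at j=3)
  i=4: ✗ (fails at j=4)
  i=5: ✓ (all of [5,6])
  i=6: ✓ (all of [6,7])
  i=7: ✗ (fails at j=8)
  i=8: ✗ (fails at j=8)
  i=9: ✗ (fails at j=10)
Positions where it holds: {5, 6} → 2.

2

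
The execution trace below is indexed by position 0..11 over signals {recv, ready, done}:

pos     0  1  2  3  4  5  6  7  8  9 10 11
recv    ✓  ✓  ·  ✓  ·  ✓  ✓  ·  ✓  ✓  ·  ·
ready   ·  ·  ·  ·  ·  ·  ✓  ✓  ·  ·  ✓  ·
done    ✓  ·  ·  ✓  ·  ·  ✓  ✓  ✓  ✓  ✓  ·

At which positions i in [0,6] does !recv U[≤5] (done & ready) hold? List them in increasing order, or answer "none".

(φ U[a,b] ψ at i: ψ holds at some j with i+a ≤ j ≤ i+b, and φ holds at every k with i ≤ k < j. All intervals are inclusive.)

Evaluate at each i in [0,6]:
  i=0: ✗ (no rhs in [0,5])
  i=1: ✗ (lhs fails at k=1 before rhs at j=6)
  i=2: ✗ (lhs fails at k=3 before rhs at j=6)
  i=3: ✗ (lhs fails at k=3 before rhs at j=6)
  i=4: ✗ (lhs fails at k=5 before rhs at j=6)
  i=5: ✗ (lhs fails at k=5 before rhs at j=6)
  i=6: ✓ (rhs at j=6)

6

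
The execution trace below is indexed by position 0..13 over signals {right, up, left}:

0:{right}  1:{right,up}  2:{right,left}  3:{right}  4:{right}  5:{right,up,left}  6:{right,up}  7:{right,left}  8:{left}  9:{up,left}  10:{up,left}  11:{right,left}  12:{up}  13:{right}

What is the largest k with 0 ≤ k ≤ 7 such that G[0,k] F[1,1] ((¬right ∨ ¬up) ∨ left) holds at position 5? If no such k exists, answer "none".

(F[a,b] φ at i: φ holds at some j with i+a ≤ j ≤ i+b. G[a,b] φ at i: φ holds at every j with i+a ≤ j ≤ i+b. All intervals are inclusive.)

none

F[1,1] ((¬right ∨ ¬up) ∨ left) must hold from j=5 onward; find where it first fails.
  j=5: fails → no k works.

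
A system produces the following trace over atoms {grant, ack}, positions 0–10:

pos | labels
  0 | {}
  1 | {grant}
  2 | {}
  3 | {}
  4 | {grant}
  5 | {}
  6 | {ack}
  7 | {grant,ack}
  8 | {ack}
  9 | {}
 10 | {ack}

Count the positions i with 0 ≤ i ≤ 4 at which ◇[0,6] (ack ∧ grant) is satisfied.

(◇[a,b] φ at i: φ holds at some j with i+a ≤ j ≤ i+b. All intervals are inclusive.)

4

Evaluate at each i in [0,4]:
  i=0: ✗ (none in [0,6])
  i=1: ✓ (witness j=7)
  i=2: ✓ (witness j=7)
  i=3: ✓ (witness j=7)
  i=4: ✓ (witness j=7)
Positions where it holds: {1, 2, 3, 4} → 4.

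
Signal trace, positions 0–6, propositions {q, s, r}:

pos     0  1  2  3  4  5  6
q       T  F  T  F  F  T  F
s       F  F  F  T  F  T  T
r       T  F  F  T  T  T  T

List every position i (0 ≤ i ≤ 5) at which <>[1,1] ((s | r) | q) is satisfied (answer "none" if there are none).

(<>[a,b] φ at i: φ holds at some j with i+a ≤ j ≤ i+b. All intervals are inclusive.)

Evaluate at each i in [0,5]:
  i=0: ✗ (none in [1,1])
  i=1: ✓ (witness j=2)
  i=2: ✓ (witness j=3)
  i=3: ✓ (witness j=4)
  i=4: ✓ (witness j=5)
  i=5: ✓ (witness j=6)

1, 2, 3, 4, 5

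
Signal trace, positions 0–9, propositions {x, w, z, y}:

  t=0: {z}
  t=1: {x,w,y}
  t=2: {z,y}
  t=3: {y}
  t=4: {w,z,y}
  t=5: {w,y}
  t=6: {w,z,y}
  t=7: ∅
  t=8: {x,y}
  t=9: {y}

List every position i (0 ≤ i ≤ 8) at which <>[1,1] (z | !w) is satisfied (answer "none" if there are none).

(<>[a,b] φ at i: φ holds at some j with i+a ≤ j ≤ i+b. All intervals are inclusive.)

Evaluate at each i in [0,8]:
  i=0: ✗ (none in [1,1])
  i=1: ✓ (witness j=2)
  i=2: ✓ (witness j=3)
  i=3: ✓ (witness j=4)
  i=4: ✗ (none in [5,5])
  i=5: ✓ (witness j=6)
  i=6: ✓ (witness j=7)
  i=7: ✓ (witness j=8)
  i=8: ✓ (witness j=9)

1, 2, 3, 5, 6, 7, 8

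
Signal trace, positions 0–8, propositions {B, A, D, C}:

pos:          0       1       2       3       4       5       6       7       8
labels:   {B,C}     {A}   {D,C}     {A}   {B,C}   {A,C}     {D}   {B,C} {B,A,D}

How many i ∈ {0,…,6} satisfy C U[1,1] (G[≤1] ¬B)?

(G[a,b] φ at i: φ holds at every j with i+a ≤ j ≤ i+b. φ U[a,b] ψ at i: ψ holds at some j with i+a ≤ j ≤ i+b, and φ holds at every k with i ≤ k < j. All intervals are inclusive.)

Evaluate at each i in [0,6]:
  i=0: ✓ (rhs at j=1; lhs holds on [0,0])
  i=1: ✗ (lhs fails at k=1 before rhs at j=2)
  i=2: ✗ (no rhs in [3,3])
  i=3: ✗ (no rhs in [4,4])
  i=4: ✓ (rhs at j=5; lhs holds on [4,4])
  i=5: ✗ (no rhs in [6,6])
  i=6: ✗ (no rhs in [7,7])
Positions where it holds: {0, 4} → 2.

2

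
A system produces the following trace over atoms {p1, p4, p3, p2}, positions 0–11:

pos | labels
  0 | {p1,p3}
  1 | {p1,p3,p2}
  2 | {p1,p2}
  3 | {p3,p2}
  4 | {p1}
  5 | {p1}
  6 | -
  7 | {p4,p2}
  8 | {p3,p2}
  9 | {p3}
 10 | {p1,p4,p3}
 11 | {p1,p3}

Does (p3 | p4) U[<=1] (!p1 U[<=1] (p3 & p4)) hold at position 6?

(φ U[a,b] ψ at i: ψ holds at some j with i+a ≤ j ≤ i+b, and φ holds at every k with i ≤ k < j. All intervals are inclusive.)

Does not hold

Need some j in [6,7] with (!p1 U[<=1] (p3 & p4)), and (p3 | p4) at every k in [6,j-1].
  j=6: (!p1 U[<=1] (p3 & p4)) — fails.
  j=7: (!p1 U[<=1] (p3 & p4)) — fails.
No j in the window works → until fails.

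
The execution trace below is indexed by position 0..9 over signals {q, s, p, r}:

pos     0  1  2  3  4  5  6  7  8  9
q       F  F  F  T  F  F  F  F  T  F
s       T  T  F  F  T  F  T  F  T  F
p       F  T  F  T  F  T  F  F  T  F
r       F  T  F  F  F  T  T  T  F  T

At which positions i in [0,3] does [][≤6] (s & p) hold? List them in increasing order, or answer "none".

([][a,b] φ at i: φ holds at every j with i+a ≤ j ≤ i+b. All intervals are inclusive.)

Evaluate at each i in [0,3]:
  i=0: ✗ (fails at j=0)
  i=1: ✗ (fails at j=2)
  i=2: ✗ (fails at j=2)
  i=3: ✗ (fails at j=3)

none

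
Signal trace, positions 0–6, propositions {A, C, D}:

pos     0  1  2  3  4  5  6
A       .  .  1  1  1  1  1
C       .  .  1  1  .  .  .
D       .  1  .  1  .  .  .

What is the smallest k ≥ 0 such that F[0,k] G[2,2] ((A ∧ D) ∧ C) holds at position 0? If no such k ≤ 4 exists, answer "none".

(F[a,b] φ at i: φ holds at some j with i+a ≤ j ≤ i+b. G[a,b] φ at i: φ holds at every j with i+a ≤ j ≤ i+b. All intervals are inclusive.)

1

Scan j = 0,1,… for G[2,2] ((A ∧ D) ∧ C):
  j=0: fails
  j=1: holds
First hit at j=1, so smallest k = 1-0 = 1.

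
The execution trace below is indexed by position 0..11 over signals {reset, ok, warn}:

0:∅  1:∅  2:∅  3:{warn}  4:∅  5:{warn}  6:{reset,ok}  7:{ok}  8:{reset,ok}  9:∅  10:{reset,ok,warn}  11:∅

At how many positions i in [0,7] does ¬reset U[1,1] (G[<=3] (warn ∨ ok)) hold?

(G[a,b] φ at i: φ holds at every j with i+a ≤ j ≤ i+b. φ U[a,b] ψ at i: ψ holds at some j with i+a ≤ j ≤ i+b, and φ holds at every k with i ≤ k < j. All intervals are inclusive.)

Evaluate at each i in [0,7]:
  i=0: ✗ (no rhs in [1,1])
  i=1: ✗ (no rhs in [2,2])
  i=2: ✗ (no rhs in [3,3])
  i=3: ✗ (no rhs in [4,4])
  i=4: ✓ (rhs at j=5; lhs holds on [4,4])
  i=5: ✗ (no rhs in [6,6])
  i=6: ✗ (no rhs in [7,7])
  i=7: ✗ (no rhs in [8,8])
Positions where it holds: {4} → 1.

1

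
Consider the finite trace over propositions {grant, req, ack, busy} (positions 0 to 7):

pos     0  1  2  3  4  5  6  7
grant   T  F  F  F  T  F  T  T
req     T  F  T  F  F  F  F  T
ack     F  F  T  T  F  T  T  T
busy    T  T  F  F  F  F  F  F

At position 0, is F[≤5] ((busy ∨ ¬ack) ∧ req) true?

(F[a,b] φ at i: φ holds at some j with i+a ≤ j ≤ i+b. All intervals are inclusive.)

Check ((busy ∨ ¬ack) ∧ req) at each j in [0,5]:
  j=0: true
  j=1: false
  j=2: false
  j=3: false
  j=4: false
  j=5: false
Found at j=0 → formula holds.

Yes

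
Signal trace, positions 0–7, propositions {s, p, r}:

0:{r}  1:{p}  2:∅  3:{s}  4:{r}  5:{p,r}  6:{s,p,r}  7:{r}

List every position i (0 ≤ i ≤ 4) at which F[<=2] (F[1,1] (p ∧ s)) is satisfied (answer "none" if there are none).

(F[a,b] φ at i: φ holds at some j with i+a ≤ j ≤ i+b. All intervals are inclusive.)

Evaluate at each i in [0,4]:
  i=0: ✗ (none in [0,2])
  i=1: ✗ (none in [1,3])
  i=2: ✗ (none in [2,4])
  i=3: ✓ (witness j=5)
  i=4: ✓ (witness j=5)

3, 4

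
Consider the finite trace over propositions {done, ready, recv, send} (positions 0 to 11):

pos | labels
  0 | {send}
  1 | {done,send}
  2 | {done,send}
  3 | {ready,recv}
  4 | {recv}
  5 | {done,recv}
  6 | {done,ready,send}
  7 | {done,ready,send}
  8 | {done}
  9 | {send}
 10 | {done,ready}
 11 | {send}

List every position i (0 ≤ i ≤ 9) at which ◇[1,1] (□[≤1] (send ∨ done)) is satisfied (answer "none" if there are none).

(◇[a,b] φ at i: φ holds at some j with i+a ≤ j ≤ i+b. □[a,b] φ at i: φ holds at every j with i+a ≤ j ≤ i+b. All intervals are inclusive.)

0, 4, 5, 6, 7, 8, 9

Evaluate at each i in [0,9]:
  i=0: ✓ (witness j=1)
  i=1: ✗ (none in [2,2])
  i=2: ✗ (none in [3,3])
  i=3: ✗ (none in [4,4])
  i=4: ✓ (witness j=5)
  i=5: ✓ (witness j=6)
  i=6: ✓ (witness j=7)
  i=7: ✓ (witness j=8)
  i=8: ✓ (witness j=9)
  i=9: ✓ (witness j=10)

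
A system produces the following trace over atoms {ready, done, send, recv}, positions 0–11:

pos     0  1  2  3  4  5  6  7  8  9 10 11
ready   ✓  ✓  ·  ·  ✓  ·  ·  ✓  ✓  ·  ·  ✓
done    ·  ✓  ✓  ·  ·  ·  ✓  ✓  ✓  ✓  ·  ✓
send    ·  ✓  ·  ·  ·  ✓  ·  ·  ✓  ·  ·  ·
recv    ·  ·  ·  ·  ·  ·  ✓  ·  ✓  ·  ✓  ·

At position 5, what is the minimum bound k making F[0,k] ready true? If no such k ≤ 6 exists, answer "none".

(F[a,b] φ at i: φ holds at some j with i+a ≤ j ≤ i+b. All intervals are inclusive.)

2

Scan j = 5,6,… for ready:
  j=5: fails
  j=6: fails
  j=7: holds
First hit at j=7, so smallest k = 7-5 = 2.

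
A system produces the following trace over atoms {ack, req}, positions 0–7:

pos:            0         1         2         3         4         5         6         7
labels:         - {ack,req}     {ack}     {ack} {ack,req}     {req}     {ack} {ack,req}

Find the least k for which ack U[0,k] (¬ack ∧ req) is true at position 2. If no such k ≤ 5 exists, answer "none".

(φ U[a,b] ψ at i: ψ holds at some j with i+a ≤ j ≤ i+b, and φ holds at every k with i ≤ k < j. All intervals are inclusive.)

Need earliest j ≥ 2 with (¬ack ∧ req), and ack at every k in [2,j-1].
  j=2: rhs fails.
  j=3: rhs fails.
  j=4: rhs fails.
  j=5: rhs holds; lhs holds on [2,4]. k = 3.

3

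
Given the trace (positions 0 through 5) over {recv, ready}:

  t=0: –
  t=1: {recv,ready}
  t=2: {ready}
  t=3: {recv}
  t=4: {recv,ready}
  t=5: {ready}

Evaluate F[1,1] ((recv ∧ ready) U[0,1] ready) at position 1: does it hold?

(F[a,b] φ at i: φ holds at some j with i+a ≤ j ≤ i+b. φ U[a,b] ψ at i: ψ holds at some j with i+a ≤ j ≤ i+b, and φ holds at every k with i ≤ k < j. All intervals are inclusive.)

Check ((recv ∧ ready) U[0,1] ready) at each j in [2,2]:
  j=2: holds
Found at j=2 → formula holds.

Holds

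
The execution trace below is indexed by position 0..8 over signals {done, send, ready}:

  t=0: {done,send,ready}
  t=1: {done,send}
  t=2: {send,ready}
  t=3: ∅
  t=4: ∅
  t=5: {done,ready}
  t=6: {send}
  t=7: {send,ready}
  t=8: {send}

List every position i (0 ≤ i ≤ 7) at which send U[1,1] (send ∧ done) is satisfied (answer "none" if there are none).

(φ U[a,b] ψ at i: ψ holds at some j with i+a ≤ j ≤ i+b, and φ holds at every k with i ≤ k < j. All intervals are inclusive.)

0

Evaluate at each i in [0,7]:
  i=0: ✓ (rhs at j=1; lhs holds on [0,0])
  i=1: ✗ (no rhs in [2,2])
  i=2: ✗ (no rhs in [3,3])
  i=3: ✗ (no rhs in [4,4])
  i=4: ✗ (no rhs in [5,5])
  i=5: ✗ (no rhs in [6,6])
  i=6: ✗ (no rhs in [7,7])
  i=7: ✗ (no rhs in [8,8])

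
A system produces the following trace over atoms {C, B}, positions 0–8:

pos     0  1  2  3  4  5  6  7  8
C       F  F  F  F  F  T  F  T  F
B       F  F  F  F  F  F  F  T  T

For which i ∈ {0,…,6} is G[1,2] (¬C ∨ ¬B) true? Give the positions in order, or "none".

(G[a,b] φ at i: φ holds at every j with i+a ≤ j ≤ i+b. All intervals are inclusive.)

Evaluate at each i in [0,6]:
  i=0: ✓ (all of [1,2])
  i=1: ✓ (all of [2,3])
  i=2: ✓ (all of [3,4])
  i=3: ✓ (all of [4,5])
  i=4: ✓ (all of [5,6])
  i=5: ✗ (fails at j=7)
  i=6: ✗ (fails at j=7)

0, 1, 2, 3, 4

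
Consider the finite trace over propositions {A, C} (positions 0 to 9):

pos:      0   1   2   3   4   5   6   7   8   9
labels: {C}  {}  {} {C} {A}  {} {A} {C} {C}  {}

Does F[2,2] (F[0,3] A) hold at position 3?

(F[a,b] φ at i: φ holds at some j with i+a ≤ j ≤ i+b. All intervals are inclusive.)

True

Check F[0,3] A at each j in [5,5]:
  j=5: holds (witness at 6)
Found at j=5 → formula holds.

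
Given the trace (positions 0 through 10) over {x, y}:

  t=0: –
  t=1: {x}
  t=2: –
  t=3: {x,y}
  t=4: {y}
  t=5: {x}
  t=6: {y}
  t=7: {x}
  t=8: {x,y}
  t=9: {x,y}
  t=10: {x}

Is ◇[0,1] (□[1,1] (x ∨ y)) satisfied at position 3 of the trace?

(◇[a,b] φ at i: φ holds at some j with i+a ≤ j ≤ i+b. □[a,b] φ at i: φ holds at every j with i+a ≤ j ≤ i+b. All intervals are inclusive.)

True

Check □[1,1] (x ∨ y) at each j in [3,4]:
  j=3: holds on [4,4]
  j=4: holds on [5,5]
Found at j=3 → formula holds.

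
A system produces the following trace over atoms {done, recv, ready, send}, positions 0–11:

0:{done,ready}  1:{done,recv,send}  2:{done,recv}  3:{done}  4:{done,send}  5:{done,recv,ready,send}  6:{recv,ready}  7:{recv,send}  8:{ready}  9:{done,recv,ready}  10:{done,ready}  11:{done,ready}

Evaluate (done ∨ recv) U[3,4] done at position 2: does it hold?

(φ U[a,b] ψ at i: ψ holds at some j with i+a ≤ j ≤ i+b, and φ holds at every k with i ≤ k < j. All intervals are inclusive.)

Yes

Need some j in [5,6] with done, and (done ∨ recv) at every k in [2,j-1].
  j=5: done holds; (done ∨ recv) holds at every k in [2,4] → satisfied.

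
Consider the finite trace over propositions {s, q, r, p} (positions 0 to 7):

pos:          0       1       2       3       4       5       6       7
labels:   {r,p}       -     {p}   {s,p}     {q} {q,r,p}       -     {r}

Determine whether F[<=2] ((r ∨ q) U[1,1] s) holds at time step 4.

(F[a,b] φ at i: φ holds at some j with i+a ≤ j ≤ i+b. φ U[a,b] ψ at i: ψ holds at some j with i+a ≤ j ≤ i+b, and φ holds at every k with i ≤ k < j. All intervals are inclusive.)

No

Check ((r ∨ q) U[1,1] s) at each j in [4,6]:
  j=4: fails
  j=5: fails
  j=6: fails
No position in the window satisfies it → formula fails.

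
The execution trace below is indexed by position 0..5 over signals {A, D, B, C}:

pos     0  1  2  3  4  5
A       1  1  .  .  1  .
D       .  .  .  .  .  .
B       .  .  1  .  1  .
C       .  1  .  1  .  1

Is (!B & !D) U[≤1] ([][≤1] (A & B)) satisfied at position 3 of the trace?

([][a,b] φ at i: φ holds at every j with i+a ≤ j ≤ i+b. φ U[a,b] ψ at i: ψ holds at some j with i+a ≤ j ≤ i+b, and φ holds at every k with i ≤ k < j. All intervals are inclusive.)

Need some j in [3,4] with [][≤1] (A & B), and (!B & !D) at every k in [3,j-1].
  j=3: [][≤1] (A & B) — fails at 3.
  j=4: [][≤1] (A & B) — fails at 5.
No j in the window works → until fails.

Does not hold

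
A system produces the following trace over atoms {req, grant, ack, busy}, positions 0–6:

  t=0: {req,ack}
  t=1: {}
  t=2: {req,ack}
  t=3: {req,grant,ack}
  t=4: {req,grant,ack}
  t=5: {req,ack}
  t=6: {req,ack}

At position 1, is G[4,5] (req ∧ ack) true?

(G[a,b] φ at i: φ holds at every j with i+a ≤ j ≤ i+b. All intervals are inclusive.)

Check (req ∧ ack) at every j in [5,6]:
  j=5: true
  j=6: true
All positions satisfy it → formula holds.

True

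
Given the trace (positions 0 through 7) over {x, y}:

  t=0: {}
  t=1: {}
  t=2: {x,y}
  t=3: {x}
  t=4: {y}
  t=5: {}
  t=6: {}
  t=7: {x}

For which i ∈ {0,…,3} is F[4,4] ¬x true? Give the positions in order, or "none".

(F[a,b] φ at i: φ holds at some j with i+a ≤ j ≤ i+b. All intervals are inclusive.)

0, 1, 2

Evaluate at each i in [0,3]:
  i=0: ✓ (witness j=4)
  i=1: ✓ (witness j=5)
  i=2: ✓ (witness j=6)
  i=3: ✗ (none in [7,7])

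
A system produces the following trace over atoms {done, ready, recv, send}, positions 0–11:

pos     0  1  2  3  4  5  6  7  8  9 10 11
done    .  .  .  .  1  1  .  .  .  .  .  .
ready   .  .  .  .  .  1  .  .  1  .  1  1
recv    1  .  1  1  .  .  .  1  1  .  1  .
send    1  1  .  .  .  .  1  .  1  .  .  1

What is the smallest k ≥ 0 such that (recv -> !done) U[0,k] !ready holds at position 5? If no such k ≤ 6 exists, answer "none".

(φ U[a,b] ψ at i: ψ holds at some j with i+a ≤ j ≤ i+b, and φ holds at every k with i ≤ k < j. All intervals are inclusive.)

Need earliest j ≥ 5 with !ready, and (recv -> !done) at every k in [5,j-1].
  j=5: rhs fails.
  j=6: rhs holds; lhs holds on [5,5]. k = 1.

1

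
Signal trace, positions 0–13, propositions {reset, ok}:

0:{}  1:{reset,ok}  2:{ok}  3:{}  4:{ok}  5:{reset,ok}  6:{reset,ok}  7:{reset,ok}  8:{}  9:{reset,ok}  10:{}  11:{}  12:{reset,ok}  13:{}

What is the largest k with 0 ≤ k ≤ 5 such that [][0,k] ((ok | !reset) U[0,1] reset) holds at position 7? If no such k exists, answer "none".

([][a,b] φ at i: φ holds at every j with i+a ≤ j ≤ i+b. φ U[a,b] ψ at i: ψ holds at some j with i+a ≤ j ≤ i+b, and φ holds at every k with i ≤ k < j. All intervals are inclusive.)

((ok | !reset) U[0,1] reset) must hold from j=7 onward; find where it first fails.
  j=7: holds
  j=8: holds
  j=9: holds
  j=10: fails
Holds on [7,9], so largest k = 2.

2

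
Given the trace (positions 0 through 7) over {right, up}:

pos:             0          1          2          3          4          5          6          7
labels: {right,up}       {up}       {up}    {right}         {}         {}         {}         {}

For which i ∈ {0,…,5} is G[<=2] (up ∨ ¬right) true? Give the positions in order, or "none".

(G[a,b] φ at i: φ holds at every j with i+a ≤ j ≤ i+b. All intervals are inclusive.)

0, 4, 5

Evaluate at each i in [0,5]:
  i=0: ✓ (all of [0,2])
  i=1: ✗ (fails at j=3)
  i=2: ✗ (fails at j=3)
  i=3: ✗ (fails at j=3)
  i=4: ✓ (all of [4,6])
  i=5: ✓ (all of [5,7])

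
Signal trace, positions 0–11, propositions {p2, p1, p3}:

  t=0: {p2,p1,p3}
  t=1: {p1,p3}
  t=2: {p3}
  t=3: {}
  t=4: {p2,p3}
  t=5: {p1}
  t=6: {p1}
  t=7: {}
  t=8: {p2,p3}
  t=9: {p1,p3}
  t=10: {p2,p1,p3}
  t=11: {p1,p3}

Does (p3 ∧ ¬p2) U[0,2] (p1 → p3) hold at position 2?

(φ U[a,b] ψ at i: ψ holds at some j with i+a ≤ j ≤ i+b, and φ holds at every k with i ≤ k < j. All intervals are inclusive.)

Need some j in [2,4] with (p1 → p3), and (p3 ∧ ¬p2) at every k in [2,j-1].
  j=2: (p1 → p3) holds; no prefix to check → satisfied.

Holds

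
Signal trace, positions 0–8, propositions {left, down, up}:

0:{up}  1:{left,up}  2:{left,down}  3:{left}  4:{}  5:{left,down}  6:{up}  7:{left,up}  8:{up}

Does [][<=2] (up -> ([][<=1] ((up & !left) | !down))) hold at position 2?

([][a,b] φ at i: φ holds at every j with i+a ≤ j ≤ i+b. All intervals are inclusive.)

Yes

Check (up -> ([][<=1] ((up & !left) | !down))) at every j in [2,4]:
  j=2: antecedent false → ✓
  j=3: antecedent false → ✓
  j=4: antecedent false → ✓
All positions satisfy it → formula holds.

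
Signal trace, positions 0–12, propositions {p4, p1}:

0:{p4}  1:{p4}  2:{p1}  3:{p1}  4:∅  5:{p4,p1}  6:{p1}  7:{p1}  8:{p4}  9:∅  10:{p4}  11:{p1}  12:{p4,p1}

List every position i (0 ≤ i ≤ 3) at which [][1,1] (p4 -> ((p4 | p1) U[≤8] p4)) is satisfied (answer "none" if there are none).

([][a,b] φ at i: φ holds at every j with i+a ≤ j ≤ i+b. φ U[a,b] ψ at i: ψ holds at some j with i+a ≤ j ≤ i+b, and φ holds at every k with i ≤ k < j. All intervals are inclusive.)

Evaluate at each i in [0,3]:
  i=0: ✓ (all of [1,1])
  i=1: ✓ (all of [2,2])
  i=2: ✓ (all of [3,3])
  i=3: ✓ (all of [4,4])

0, 1, 2, 3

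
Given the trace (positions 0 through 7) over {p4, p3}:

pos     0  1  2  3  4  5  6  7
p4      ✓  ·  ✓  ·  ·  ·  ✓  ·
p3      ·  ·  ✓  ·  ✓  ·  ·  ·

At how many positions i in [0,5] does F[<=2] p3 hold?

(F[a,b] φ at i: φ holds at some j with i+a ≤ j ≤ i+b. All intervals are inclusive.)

Evaluate at each i in [0,5]:
  i=0: ✓ (witness j=2)
  i=1: ✓ (witness j=2)
  i=2: ✓ (witness j=2)
  i=3: ✓ (witness j=4)
  i=4: ✓ (witness j=4)
  i=5: ✗ (none in [5,7])
Positions where it holds: {0, 1, 2, 3, 4} → 5.

5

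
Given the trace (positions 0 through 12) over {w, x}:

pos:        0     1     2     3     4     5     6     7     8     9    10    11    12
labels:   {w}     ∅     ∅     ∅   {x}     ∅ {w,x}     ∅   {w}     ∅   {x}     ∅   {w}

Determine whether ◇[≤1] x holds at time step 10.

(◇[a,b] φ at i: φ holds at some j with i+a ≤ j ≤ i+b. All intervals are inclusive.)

Check x at each j in [10,11]:
  j=10: true
  j=11: false
Found at j=10 → formula holds.

Yes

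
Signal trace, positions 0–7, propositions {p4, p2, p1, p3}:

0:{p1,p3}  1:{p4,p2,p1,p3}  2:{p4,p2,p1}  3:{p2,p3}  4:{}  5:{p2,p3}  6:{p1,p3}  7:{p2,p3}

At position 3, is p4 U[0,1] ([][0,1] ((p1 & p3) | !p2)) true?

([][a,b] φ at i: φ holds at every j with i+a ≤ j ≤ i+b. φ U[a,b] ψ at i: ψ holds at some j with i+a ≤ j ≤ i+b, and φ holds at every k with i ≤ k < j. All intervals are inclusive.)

Need some j in [3,4] with [][0,1] ((p1 & p3) | !p2), and p4 at every k in [3,j-1].
  j=3: [][0,1] ((p1 & p3) | !p2) — fails at 3.
  j=4: [][0,1] ((p1 & p3) | !p2) — fails at 5.
No j in the window works → until fails.

No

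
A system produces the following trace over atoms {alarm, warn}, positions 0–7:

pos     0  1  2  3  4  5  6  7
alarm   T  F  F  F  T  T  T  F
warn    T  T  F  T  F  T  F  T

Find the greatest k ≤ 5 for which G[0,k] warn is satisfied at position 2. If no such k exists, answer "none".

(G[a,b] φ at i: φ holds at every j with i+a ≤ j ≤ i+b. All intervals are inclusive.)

none

warn must hold from j=2 onward; find where it first fails.
  j=2: fails → no k works.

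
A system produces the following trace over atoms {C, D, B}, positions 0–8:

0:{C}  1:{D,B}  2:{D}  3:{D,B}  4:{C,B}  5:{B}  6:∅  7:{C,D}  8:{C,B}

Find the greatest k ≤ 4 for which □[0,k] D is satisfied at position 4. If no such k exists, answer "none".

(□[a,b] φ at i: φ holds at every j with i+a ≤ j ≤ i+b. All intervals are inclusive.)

none

D must hold from j=4 onward; find where it first fails.
  j=4: fails → no k works.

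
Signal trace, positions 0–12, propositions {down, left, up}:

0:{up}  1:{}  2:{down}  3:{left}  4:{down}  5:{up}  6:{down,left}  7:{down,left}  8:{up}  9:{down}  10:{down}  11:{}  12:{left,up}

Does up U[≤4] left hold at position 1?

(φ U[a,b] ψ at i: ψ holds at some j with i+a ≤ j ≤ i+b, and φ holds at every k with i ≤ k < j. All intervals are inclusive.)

No

Need some j in [1,5] with left, and up at every k in [1,j-1].
  j=1: left false.
  j=2: left false.
  j=3: left holds, but up fails at k=1 → not this j.
  j=4: left false.
  j=5: left false.
No j in the window works → until fails.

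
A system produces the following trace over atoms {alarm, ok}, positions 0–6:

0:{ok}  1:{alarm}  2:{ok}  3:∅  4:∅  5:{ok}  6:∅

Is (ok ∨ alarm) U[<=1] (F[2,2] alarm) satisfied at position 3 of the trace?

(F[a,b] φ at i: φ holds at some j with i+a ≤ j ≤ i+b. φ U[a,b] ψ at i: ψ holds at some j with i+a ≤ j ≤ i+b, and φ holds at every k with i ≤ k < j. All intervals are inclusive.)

Does not hold

Need some j in [3,4] with F[2,2] alarm, and (ok ∨ alarm) at every k in [3,j-1].
  j=3: F[2,2] alarm — fails (none in [5,5]).
  j=4: F[2,2] alarm — fails (none in [6,6]).
No j in the window works → until fails.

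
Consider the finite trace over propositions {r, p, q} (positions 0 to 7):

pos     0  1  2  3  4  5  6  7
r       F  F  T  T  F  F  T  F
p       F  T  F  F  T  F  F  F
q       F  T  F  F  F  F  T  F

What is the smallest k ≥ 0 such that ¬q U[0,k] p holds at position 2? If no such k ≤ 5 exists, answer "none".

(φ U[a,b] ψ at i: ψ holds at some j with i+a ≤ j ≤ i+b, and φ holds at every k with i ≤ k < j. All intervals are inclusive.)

Need earliest j ≥ 2 with p, and ¬q at every k in [2,j-1].
  j=2: rhs fails.
  j=3: rhs fails.
  j=4: rhs holds; lhs holds on [2,3]. k = 2.

2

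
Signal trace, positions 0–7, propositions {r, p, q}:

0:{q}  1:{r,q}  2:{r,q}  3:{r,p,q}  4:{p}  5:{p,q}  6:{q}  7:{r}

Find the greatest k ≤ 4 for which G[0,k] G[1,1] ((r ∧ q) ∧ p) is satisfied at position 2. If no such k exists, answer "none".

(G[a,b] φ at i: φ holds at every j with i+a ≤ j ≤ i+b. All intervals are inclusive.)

G[1,1] ((r ∧ q) ∧ p) must hold from j=2 onward; find where it first fails.
  j=2: holds
  j=3: fails
Holds on [2,2], so largest k = 0.

0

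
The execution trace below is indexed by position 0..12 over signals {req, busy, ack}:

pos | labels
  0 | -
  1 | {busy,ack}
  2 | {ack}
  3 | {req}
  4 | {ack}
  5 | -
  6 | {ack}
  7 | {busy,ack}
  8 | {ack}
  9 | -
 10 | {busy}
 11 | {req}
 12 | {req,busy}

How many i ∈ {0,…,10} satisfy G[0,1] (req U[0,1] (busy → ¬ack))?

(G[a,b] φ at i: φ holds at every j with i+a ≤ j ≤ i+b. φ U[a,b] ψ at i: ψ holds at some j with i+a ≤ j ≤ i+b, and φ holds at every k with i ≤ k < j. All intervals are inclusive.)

7

Evaluate at each i in [0,10]:
  i=0: ✗ (fails at j=1)
  i=1: ✗ (fails at j=1)
  i=2: ✓ (all of [2,3])
  i=3: ✓ (all of [3,4])
  i=4: ✓ (all of [4,5])
  i=5: ✓ (all of [5,6])
  i=6: ✗ (fails at j=7)
  i=7: ✗ (fails at j=7)
  i=8: ✓ (all of [8,9])
  i=9: ✓ (all of [9,10])
  i=10: ✓ (all of [10,11])
Positions where it holds: {2, 3, 4, 5, 8, 9, 10} → 7.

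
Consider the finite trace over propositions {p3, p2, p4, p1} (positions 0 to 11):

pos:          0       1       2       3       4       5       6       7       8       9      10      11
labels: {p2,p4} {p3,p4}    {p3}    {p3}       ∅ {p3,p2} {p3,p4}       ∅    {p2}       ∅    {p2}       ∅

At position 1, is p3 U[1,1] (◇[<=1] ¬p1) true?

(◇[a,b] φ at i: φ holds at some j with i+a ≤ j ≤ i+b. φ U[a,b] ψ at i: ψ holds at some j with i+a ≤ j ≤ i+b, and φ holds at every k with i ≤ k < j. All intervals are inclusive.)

Need some j in [2,2] with ◇[<=1] ¬p1, and p3 at every k in [1,j-1].
  j=2: ◇[<=1] ¬p1 holds; p3 holds at every k in [1,1] → satisfied.

Holds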